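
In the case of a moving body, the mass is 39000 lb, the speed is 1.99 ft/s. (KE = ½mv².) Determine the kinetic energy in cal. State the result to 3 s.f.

778 cal

Directly: KE = ½mv².
m = 39000 lb = 17690 kg; v = 1.99 ft/s = 0.6066 m/s.
KE = 3254 J
3254 J × (1 cal / 4.184 J) = 777.8 cal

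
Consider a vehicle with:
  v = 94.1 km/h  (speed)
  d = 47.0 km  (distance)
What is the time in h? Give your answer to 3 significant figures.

Rearranging v = d/t for t: t = d/v.
v = 94.1 km/h = 26.14 m/s; d = 47.0 km = 47000 m.
t = 1798 s
1798 s × (1 h / 3600 s) = 0.4995 h

0.499 h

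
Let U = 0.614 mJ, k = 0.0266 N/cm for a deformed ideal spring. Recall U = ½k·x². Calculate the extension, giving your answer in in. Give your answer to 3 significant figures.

Rearranging: x = √(2U/k).
U = 0.614 mJ = 6.140×10^-4 J; k = 0.0266 N/cm = 2.660 N/m.
x = 0.02149 m
0.02149 m × (1 in / 0.02540 m) = 0.8459 in

0.846 in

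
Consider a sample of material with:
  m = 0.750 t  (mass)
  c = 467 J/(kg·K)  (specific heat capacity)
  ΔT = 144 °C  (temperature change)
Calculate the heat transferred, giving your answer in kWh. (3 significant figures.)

14.0 kWh

Q is given directly by: Q = mcΔT.
m = 0.750 t = 750.0 kg; c = 467 J/(kg·K); ΔT = 144 °C = 144.0 K.
Q = 5.044×10^7 J
5.044×10^7 J × (1 kWh / 3.600×10^6 J) = 14.01 kWh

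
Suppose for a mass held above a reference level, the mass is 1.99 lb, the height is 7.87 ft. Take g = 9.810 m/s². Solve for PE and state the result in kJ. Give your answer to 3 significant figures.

PE is given directly by: PE = mgh.
m = 1.99 lb = 0.9026 kg; h = 7.87 ft = 2.399 m; g = 9.810 m/s².
PE = 21.24 J  (the unit combination reduces to kg·m²/s² = J)
21.24 J × (1 kJ / 1000 J) = 0.02124 kJ

0.0212 kJ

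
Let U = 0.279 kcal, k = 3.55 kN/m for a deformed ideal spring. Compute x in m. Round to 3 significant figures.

0.811 m

Solving U = ½k·x² for x: x = √(2U/k).
U = 0.279 kcal = 1167 J; k = 3.55 kN/m = 3550 N/m.
x = 0.8110 m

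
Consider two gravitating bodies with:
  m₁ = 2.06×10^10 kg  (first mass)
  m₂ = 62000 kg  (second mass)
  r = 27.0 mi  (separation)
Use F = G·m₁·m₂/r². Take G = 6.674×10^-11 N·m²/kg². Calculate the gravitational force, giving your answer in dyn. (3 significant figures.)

4.51 dyn

From Newton's law of gravitation: F = Gm₁m₂/r².
m₁ = 2.06×10^10 kg; m₂ = 62000 kg; r = 27.0 mi = 43452 m; G = 6.674×10^-11 N·m²/kg².
F = 4.515×10^-5 N  (the unit combination reduces to kg·m/s² = N)
4.515×10^-5 N × (1 dyn / 1.000×10^-5 N) = 4.515 dyn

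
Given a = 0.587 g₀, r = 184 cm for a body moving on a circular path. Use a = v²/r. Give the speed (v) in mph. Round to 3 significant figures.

Rearranging a = v²/r for v: v = √(a·r).
a = 0.587 g₀ = 5.757 m/s²; r = 184 cm = 1.840 m.
v = 3.255 m/s
3.255 m/s × (1 mph / 0.4470 m/s) = 7.280 mph

7.28 mph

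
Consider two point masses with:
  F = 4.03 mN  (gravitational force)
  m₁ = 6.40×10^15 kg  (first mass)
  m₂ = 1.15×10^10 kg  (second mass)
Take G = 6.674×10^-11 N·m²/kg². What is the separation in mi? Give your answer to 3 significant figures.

From Newton's law of gravitation: r = √(G·m₁m₂/F).
F = 4.03 mN = 0.004030 N; m₁ = 6.40×10^15 kg; m₂ = 1.15×10^10 kg; G = 6.674×10^-11 N·m²/kg².
r = 1.104×10^9 m
1.104×10^9 m × (1 mi / 1609 m) = 6.860×10^5 mi

6.86×10^5 mi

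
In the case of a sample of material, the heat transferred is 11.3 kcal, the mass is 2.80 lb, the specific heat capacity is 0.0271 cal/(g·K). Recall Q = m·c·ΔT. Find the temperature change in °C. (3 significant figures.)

Rearranging Q = m·c·ΔT for ΔT: ΔT = Q/(m·c).
Q = 11.3 kcal = 47279 J; m = 2.80 lb = 1.270 kg; c = 0.0271 cal/(g·K) = 113.4 J/(kg·K).
ΔT = 328.3 K
Since 1 °C = 1 K, 328.3 °C.

328 °C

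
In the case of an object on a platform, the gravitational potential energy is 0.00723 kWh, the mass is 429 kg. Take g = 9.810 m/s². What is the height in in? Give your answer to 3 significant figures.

243 in

Solving PE = m·g·h for h: h = PE/(m·g).
PE = 0.00723 kWh = 26028 J; m = 429 kg; g = 9.810 m/s².
h = 6.185 m
6.185 m × (1 in / 0.02540 m) = 243.5 in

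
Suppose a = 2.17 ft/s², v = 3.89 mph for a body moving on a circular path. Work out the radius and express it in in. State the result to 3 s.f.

Rearranging a = v²/r for r: r = v²/a.
a = 2.17 ft/s² = 0.6614 m/s²; v = 3.89 mph = 1.739 m/s.
r = 4.572 m
4.572 m × (1 in / 0.02540 m) = 180.0 in

180 in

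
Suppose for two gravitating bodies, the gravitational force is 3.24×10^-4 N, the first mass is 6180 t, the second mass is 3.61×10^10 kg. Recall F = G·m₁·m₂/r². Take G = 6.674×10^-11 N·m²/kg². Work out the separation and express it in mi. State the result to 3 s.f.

133 mi

From Newton's law of gravitation: r = √(G·m₁m₂/F).
F = 3.24×10^-4 N; m₁ = 6180 t = 6.180×10^6 kg; m₂ = 3.61×10^10 kg; G = 6.674×10^-11 N·m²/kg².
r = 2.144×10^5 m
2.144×10^5 m × (1 mi / 1609 m) = 133.2 mi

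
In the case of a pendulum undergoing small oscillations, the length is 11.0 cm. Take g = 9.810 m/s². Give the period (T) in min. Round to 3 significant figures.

0.0111 min

T is given directly by: T = 2π√(L/g).
L = 11.0 cm = 0.1100 m; g = 9.810 m/s².
T = 0.6653 s
0.6653 s × (1 min / 60.00 s) = 0.01109 min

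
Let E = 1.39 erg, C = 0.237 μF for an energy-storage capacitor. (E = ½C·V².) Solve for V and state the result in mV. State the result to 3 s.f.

1080 mV

Solving E = ½C·V² for V: V = √(2E/C).
E = 1.39 erg = 1.390×10^-7 J; C = 0.237 μF = 2.370×10^-7 F.
V = 1.083 V  (the unit combination reduces to kg·m²/(A·s³) = V)
1.083 V × (1 mV / 0.001000 V) = 1083 mV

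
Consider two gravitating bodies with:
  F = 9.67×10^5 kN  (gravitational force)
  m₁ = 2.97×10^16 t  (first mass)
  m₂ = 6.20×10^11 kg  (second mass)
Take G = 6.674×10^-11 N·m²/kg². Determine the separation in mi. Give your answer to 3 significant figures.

700 mi

From Newton's law of gravitation: r = √(G·m₁m₂/F).
F = 9.67×10^5 kN = 9.670×10^8 N; m₁ = 2.97×10^16 t = 2.970×10^19 kg; m₂ = 6.20×10^11 kg; G = 6.674×10^-11 N·m²/kg².
r = 1.127×10^6 m
1.127×10^6 m × (1 mi / 1609 m) = 700.5 mi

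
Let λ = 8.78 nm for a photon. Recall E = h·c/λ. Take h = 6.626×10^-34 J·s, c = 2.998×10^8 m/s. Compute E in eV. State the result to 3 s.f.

141 eV

E is given directly by: E = hc/λ.
λ = 8.78 nm = 8.780×10^-9 m; h = 6.626×10^-34 J·s; c = 2.998×10^8 m/s.
E = 2.262×10^-17 J
2.262×10^-17 J × (1 eV / 1.602×10^-19 J) = 141.2 eV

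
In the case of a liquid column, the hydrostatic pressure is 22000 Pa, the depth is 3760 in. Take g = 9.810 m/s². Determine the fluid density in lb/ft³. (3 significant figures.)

1.47 lb/ft³

Rearranging P = ρ·g·h for ρ: ρ = P/(g·h).
P = 22000 Pa; h = 3760 in = 95.50 m; g = 9.810 m/s².
ρ = 23.48 kg/m³
23.48 kg/m³ × (1 lb/ft³ / 16.02 kg/m³) = 1.466 lb/ft³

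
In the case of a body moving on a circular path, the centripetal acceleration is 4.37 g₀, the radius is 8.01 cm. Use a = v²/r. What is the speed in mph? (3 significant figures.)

4.14 mph

Rearranging a = v²/r for v: v = √(a·r).
a = 4.37 g₀ = 42.86 m/s²; r = 8.01 cm = 0.08010 m.
v = 1.853 m/s
1.853 m/s × (1 mph / 0.4470 m/s) = 4.144 mph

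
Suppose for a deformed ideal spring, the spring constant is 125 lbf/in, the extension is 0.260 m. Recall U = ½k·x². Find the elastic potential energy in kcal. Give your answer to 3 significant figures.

0.177 kcal

U is given directly by: U = ½kx².
k = 125 lbf/in = 21891 N/m; x = 0.260 m.
U = 739.9 J  (the unit combination reduces to kg·m²/s² = J)
739.9 J × (1 kcal / 4184 J) = 0.1768 kcal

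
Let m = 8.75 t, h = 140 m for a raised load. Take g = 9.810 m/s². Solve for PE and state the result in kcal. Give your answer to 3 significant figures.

2870 kcal

PE is given directly by: PE = mgh.
m = 8.75 t = 8750 kg; h = 140 m; g = 9.810 m/s².
PE = 1.202×10^7 J  (the unit combination reduces to kg·m²/s² = J)
1.202×10^7 J × (1 kcal / 4184 J) = 2872 kcal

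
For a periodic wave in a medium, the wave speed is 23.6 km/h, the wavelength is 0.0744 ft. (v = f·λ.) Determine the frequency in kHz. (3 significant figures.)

Rearranging v = f·λ for f: f = v/λ.
v = 23.6 km/h = 6.556 m/s; λ = 0.0744 ft = 0.02268 m.
f = 289.1 Hz
289.1 Hz × (1 kHz / 1000 Hz) = 0.2891 kHz

0.289 kHz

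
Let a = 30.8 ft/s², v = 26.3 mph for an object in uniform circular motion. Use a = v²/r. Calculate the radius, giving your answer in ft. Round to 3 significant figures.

Solving a = v²/r for r: r = v²/a.
a = 30.8 ft/s² = 9.388 m/s²; v = 26.3 mph = 11.76 m/s.
r = 14.72 m
14.72 m × (1 ft / 0.3048 m) = 48.31 ft

48.3 ft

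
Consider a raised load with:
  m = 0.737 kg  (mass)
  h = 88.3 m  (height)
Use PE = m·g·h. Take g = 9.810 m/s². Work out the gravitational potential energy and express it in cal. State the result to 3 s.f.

153 cal

Directly: PE = mgh.
m = 0.737 kg; h = 88.3 m; g = 9.810 m/s².
PE = 638.4 J
638.4 J × (1 cal / 4.184 J) = 152.6 cal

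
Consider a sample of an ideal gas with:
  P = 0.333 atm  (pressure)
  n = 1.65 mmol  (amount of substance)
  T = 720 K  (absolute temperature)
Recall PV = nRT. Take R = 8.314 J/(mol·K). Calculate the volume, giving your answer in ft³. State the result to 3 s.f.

From the ideal-gas law: V = nRT/P.
P = 0.333 atm = 33741 Pa; n = 1.65 mmol = 0.001650 mol; T = 720 K; R = 8.314 J/(mol·K).
V = 2.927×10^-4 m³
2.927×10^-4 m³ × (1 ft³ / 0.02832 m³) = 0.01034 ft³

0.0103 ft³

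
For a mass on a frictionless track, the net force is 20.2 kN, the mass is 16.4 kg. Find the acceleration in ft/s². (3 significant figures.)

4040 ft/s²

Rearranging F = m·a for a: a = F/m.
F = 20.2 kN = 20200 N; m = 16.4 kg.
a = 1232 m/s²
1232 m/s² × (1 ft/s² / 0.3048 m/s²) = 4041 ft/s²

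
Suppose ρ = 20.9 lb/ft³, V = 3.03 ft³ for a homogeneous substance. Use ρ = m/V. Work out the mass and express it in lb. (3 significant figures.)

Rearranging: m = ρV.
ρ = 20.9 lb/ft³ = 334.8 kg/m³; V = 3.03 ft³ = 0.08580 m³.
m = 28.72 kg
28.72 kg × (1 lb / 0.4536 kg) = 63.33 lb

63.3 lb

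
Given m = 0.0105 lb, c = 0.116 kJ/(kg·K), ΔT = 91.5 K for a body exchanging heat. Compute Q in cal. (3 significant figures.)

Q is given directly by: Q = mcΔT.
m = 0.0105 lb = 0.004763 kg; c = 0.116 kJ/(kg·K) = 116.0 J/(kg·K); ΔT = 91.5 K.
Q = 50.55 J
50.55 J × (1 cal / 4.184 J) = 12.08 cal

12.1 cal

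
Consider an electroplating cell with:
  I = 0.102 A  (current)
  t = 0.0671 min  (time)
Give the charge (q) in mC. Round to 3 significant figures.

411 mC

Directly: q = It.
I = 0.102 A; t = 0.0671 min = 4.026 s.
q = 0.4107 C
0.4107 C × (1 mC / 0.001000 C) = 410.7 mC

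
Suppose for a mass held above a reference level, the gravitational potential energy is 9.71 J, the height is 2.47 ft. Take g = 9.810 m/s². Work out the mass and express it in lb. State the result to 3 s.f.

2.90 lb

Rearranging: m = PE/(g·h).
PE = 9.71 J; h = 2.47 ft = 0.7529 m; g = 9.810 m/s².
m = 1.315 kg
1.315 kg × (1 lb / 0.4536 kg) = 2.898 lb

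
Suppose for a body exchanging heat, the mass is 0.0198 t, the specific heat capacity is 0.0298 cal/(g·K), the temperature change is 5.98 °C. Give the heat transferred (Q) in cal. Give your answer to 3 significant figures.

Q is given directly by: Q = mcΔT.
m = 0.0198 t = 19.80 kg; c = 0.0298 cal/(g·K) = 124.7 J/(kg·K); ΔT = 5.98 °C = 5.980 K.
Q = 14763 J
14763 J × (1 cal / 4.184 J) = 3528 cal

3530 cal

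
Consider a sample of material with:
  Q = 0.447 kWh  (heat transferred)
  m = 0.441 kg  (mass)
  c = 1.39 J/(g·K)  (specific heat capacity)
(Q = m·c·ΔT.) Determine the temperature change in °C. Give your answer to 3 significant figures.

Rearranging Q = m·c·ΔT for ΔT: ΔT = Q/(m·c).
Q = 0.447 kWh = 1.609×10^6 J; m = 0.441 kg; c = 1.39 J/(g·K) = 1390 J/(kg·K).
ΔT = 2625 K
Since 1 °C = 1 K, 2625 °C.

2630 °C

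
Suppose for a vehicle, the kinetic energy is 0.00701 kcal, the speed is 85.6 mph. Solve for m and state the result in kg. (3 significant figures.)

Rearranging: m = 2·KE/v².
KE = 0.00701 kcal = 29.33 J; v = 85.6 mph = 38.27 m/s.
m = 0.04006 kg

0.0401 kg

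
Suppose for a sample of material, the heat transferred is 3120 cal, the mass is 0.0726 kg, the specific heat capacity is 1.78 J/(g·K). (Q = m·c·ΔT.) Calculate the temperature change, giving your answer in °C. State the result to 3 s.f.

101 °C

Rearranging: ΔT = Q/(m·c).
Q = 3120 cal = 13054 J; m = 0.0726 kg; c = 1.78 J/(g·K) = 1780 J/(kg·K).
ΔT = 101.0 K
Since 1 °C = 1 K, 101.0 °C.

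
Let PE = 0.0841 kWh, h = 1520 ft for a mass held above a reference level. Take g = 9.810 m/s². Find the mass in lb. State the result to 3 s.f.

Solving PE = m·g·h for m: m = PE/(g·h).
PE = 0.0841 kWh = 3.028×10^5 J; h = 1520 ft = 463.3 m; g = 9.810 m/s².
m = 66.61 kg
66.61 kg × (1 lb / 0.4536 kg) = 146.9 lb

147 lb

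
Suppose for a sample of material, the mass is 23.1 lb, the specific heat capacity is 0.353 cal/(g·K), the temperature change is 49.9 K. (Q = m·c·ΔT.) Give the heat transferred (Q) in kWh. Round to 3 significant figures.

Directly: Q = mcΔT.
m = 23.1 lb = 10.48 kg; c = 0.353 cal/(g·K) = 1477 J/(kg·K); ΔT = 49.9 K.
Q = 7.722×10^5 J  (the unit combination reduces to kg·m²/s² = J)
7.722×10^5 J × (1 kWh / 3.600×10^6 J) = 0.2145 kWh

0.215 kWh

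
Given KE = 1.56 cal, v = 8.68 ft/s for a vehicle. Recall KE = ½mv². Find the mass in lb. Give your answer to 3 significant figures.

4.11 lb

Rearranging: m = 2·KE/v².
KE = 1.56 cal = 6.527 J; v = 8.68 ft/s = 2.646 m/s.
m = 1.865 kg
1.865 kg × (1 lb / 0.4536 kg) = 4.112 lb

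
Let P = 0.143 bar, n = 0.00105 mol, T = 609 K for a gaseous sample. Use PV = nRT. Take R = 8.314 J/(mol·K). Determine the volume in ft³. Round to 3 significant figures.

0.0131 ft³

From the ideal-gas law: V = nRT/P.
P = 0.143 bar = 14300 Pa; n = 0.00105 mol; T = 609 K; R = 8.314 J/(mol·K).
V = 3.718×10^-4 m³
3.718×10^-4 m³ × (1 ft³ / 0.02832 m³) = 0.01313 ft³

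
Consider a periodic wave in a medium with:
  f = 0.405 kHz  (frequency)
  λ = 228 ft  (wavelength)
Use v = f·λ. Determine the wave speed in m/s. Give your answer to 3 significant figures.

v is given directly by: v = fλ.
f = 0.405 kHz = 405.0 Hz; λ = 228 ft = 69.49 m.
v = 28145 m/s

28100 m/s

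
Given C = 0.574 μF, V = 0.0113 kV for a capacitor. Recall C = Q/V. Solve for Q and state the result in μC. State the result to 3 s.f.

Solving C = Q/V for Q: Q = CV.
C = 0.574 μF = 5.740×10^-7 F; V = 0.0113 kV = 11.30 V.
Q = 6.486×10^-6 C
6.486×10^-6 C × (1 μC / 1.000×10^-6 C) = 6.486 μC

6.49 μC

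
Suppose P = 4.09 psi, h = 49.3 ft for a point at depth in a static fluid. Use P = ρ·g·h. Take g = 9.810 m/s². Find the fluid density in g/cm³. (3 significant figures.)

0.191 g/cm³

Solving P = ρ·g·h for ρ: ρ = P/(g·h).
P = 4.09 psi = 28200 Pa; h = 49.3 ft = 15.03 m; g = 9.810 m/s².
ρ = 191.3 kg/m³
191.3 kg/m³ × (1 g/cm³ / 1000 kg/m³) = 0.1913 g/cm³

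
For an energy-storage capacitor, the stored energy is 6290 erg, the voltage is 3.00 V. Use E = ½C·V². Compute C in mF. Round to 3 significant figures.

Rearranging E = ½C·V² for C: C = 2E/V².
E = 6290 erg = 6.290×10^-4 J; V = 3.00 V.
C = 1.398×10^-4 F
1.398×10^-4 F × (1 mF / 0.001000 F) = 0.1398 mF

0.140 mF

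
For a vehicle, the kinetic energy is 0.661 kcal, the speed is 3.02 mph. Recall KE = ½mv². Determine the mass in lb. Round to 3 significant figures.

Rearranging KE = ½mv² for m: m = 2·KE/v².
KE = 0.661 kcal = 2766 J; v = 3.02 mph = 1.350 m/s.
m = 3035 kg
3035 kg × (1 lb / 0.4536 kg) = 6690 lb

6690 lb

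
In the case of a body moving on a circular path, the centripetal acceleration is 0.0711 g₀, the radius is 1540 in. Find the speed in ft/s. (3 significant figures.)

Rearranging: v = √(a·r).
a = 0.0711 g₀ = 0.6973 m/s²; r = 1540 in = 39.12 m.
v = 5.222 m/s
5.222 m/s × (1 ft/s / 0.3048 m/s) = 17.13 ft/s

17.1 ft/s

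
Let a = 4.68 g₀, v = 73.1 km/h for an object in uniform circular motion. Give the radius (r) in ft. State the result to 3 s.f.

29.5 ft

Solving a = v²/r for r: r = v²/a.
a = 4.68 g₀ = 45.90 m/s²; v = 73.1 km/h = 20.31 m/s.
r = 8.984 m
8.984 m × (1 ft / 0.3048 m) = 29.47 ft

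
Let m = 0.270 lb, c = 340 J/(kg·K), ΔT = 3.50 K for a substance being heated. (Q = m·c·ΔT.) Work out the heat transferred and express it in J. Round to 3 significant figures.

Directly: Q = mcΔT.
m = 0.270 lb = 0.1225 kg; c = 340 J/(kg·K); ΔT = 3.50 K.
Q = 145.7 J

146 J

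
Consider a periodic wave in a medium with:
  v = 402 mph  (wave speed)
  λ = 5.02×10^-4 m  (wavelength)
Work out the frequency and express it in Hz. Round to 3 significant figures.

3.58×10^5 Hz

Rearranging: f = v/λ.
v = 402 mph = 179.7 m/s; λ = 5.02×10^-4 m.
f = 3.580×10^5 Hz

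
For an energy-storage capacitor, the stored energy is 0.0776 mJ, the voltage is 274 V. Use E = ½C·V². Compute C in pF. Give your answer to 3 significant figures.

Rearranging: C = 2E/V².
E = 0.0776 mJ = 7.760×10^-5 J; V = 274 V.
C = 2.067×10^-9 F
2.067×10^-9 F × (1 pF / 1.000×10^-12 F) = 2067 pF

2070 pF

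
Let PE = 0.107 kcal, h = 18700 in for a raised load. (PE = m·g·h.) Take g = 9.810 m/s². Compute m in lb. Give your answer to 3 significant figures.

0.212 lb

Rearranging PE = m·g·h for m: m = PE/(g·h).
PE = 0.107 kcal = 447.7 J; h = 18700 in = 475.0 m; g = 9.810 m/s².
m = 0.09608 kg
0.09608 kg × (1 lb / 0.4536 kg) = 0.2118 lb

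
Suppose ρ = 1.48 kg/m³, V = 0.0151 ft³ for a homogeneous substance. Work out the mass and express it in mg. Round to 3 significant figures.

633 mg

Rearranging: m = ρV.
ρ = 1.48 kg/m³; V = 0.0151 ft³ = 4.276×10^-4 m³.
m = 6.328×10^-4 kg
6.328×10^-4 kg × (1 mg / 1.000×10^-6 kg) = 632.8 mg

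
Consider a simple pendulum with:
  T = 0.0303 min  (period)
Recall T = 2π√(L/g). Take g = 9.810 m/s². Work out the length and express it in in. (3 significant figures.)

32.3 in

Rearranging: L = g·(T/2π)².
T = 0.0303 min = 1.818 s; g = 9.810 m/s².
L = 0.8213 m
0.8213 m × (1 in / 0.02540 m) = 32.33 in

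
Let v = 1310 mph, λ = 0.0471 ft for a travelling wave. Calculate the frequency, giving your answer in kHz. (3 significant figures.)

Rearranging v = f·λ for f: f = v/λ.
v = 1310 mph = 585.6 m/s; λ = 0.0471 ft = 0.01436 m.
f = 40793 Hz
40793 Hz × (1 kHz / 1000 Hz) = 40.79 kHz

40.8 kHz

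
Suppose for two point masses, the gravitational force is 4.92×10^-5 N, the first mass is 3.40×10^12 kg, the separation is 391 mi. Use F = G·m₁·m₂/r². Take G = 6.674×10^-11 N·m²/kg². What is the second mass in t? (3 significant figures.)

Solving F = G·m₁·m₂/r² for m₂: m₂ = F·r²/(G·m₁).
F = 4.92×10^-5 N; m₁ = 3.40×10^12 kg; r = 391 mi = 6.293×10^5 m; G = 6.674×10^-11 N·m²/kg².
m₂ = 85852 kg
85852 kg × (1 t / 1000 kg) = 85.85 t

85.9 t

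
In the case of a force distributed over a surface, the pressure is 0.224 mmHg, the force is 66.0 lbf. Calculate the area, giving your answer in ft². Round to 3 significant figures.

Solving P = F/A for A: A = F/P.
P = 0.224 mmHg = 29.86 Pa; F = 66.0 lbf = 293.6 N.
A = 9.831 m²
9.831 m² × (1 ft² / 0.09290 m²) = 105.8 ft²

106 ft²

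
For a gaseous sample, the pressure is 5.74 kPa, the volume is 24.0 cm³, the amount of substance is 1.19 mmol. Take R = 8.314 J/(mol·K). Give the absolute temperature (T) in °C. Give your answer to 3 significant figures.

-259 °C

From the ideal-gas law: T = PV/(nR).
P = 5.74 kPa = 5740 Pa; V = 24.0 cm³ = 2.400×10^-5 m³; n = 1.19 mmol = 0.001190 mol; R = 8.314 J/(mol·K).
T = 13.92 K
13.92 K − 273.15 = -259.2 °C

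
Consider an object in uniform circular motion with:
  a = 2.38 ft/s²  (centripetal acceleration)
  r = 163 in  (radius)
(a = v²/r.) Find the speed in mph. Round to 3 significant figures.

3.88 mph

Rearranging: v = √(a·r).
a = 2.38 ft/s² = 0.7254 m/s²; r = 163 in = 4.140 m.
v = 1.733 m/s
1.733 m/s × (1 mph / 0.4470 m/s) = 3.877 mph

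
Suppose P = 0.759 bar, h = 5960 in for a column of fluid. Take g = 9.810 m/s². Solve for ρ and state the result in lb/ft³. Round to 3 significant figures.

Rearranging: ρ = P/(g·h).
P = 0.759 bar = 75900 Pa; h = 5960 in = 151.4 m; g = 9.810 m/s².
ρ = 51.11 kg/m³
51.11 kg/m³ × (1 lb/ft³ / 16.02 kg/m³) = 3.191 lb/ft³

3.19 lb/ft³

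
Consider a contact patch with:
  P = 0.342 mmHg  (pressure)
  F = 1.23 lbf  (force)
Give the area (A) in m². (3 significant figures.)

0.120 m²

Rearranging: A = F/P.
P = 0.342 mmHg = 45.60 Pa; F = 1.23 lbf = 5.471 N.
A = 0.1200 m²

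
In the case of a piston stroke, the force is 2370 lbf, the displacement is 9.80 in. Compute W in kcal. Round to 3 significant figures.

W is given directly by: W = F·d.
F = 2370 lbf = 10542 N; d = 9.80 in = 0.2489 m.
W = 2624 J
2624 J × (1 kcal / 4184 J) = 0.6272 kcal

0.627 kcal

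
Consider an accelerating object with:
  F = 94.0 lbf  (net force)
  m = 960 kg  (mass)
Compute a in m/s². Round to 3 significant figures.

0.436 m/s²

From Newton's second law: a = F/m.
F = 94.0 lbf = 418.1 N; m = 960 kg.
a = 0.4356 m/s²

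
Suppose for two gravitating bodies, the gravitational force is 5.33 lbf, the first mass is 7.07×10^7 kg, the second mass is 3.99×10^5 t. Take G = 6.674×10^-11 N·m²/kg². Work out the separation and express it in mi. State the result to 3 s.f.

Rearranging: r = √(G·m₁m₂/F).
F = 5.33 lbf = 23.71 N; m₁ = 7.07×10^7 kg; m₂ = 3.99×10^5 t = 3.990×10^8 kg; G = 6.674×10^-11 N·m²/kg².
r = 281.8 m
281.8 m × (1 mi / 1609 m) = 0.1751 mi

0.175 mi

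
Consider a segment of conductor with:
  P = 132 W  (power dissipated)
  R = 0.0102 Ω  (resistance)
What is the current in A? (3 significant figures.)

114 A

Rearranging: I = √(P/R).
P = 132 W; R = 0.0102 Ω.
I = 113.8 A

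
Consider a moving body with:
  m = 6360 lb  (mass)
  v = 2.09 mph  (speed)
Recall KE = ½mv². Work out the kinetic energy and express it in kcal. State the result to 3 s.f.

Directly: KE = ½mv².
m = 6360 lb = 2885 kg; v = 2.09 mph = 0.9343 m/s.
KE = 1259 J  (the unit combination reduces to kg·m²/s² = J)
1259 J × (1 kcal / 4184 J) = 0.3009 kcal

0.301 kcal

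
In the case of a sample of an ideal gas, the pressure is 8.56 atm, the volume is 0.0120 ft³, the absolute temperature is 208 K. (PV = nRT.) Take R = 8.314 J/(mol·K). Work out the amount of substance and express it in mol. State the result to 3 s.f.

0.170 mol

Rearranging PV = nRT for n: n = PV/(RT).
P = 8.56 atm = 8.673×10^5 Pa; V = 0.0120 ft³ = 3.398×10^-4 m³; T = 208 K; R = 8.314 J/(mol·K).
n = 0.1704 mol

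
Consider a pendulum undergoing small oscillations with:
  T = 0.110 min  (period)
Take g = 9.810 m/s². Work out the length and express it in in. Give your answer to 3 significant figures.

426 in

Solving T = 2π√(L/g) for L: L = g·(T/2π)².
T = 0.110 min = 6.600 s; g = 9.810 m/s².
L = 10.82 m
10.82 m × (1 in / 0.02540 m) = 426.2 in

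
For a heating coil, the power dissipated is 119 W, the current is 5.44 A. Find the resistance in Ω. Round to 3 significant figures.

Rearranging P = I²R for R: R = P/I².
P = 119 W; I = 5.44 A.
R = 4.021 Ω

4.02 Ω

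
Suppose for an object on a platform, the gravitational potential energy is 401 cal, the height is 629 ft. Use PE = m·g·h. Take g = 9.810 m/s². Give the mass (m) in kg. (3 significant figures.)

0.892 kg

Solving PE = m·g·h for m: m = PE/(g·h).
PE = 401 cal = 1678 J; h = 629 ft = 191.7 m; g = 9.810 m/s².
m = 0.8921 kg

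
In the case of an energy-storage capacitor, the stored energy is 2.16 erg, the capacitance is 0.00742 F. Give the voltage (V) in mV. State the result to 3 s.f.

Rearranging E = ½C·V² for V: V = √(2E/C).
E = 2.16 erg = 2.160×10^-7 J; C = 0.00742 F.
V = 0.007630 V
0.007630 V × (1 mV / 0.001000 V) = 7.630 mV

7.63 mV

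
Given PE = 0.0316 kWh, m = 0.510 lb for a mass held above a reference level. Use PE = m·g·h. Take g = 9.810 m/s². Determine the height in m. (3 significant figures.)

50100 m

Solving PE = m·g·h for h: h = PE/(m·g).
PE = 0.0316 kWh = 1.138×10^5 J; m = 0.510 lb = 0.2313 kg; g = 9.810 m/s².
h = 50128 m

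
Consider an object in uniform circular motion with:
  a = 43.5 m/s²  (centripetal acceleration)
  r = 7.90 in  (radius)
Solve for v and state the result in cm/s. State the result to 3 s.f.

Rearranging: v = √(a·r).
a = 43.5 m/s²; r = 7.90 in = 0.2007 m.
v = 2.954 m/s
2.954 m/s × (1 cm/s / 0.01000 m/s) = 295.4 cm/s

295 cm/s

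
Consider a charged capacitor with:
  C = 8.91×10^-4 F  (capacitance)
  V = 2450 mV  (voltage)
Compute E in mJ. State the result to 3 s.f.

Directly: E = ½CV².
C = 8.91×10^-4 F; V = 2450 mV = 2.450 V.
E = 0.002674 J
0.002674 J × (1 mJ / 0.001000 J) = 2.674 mJ

2.67 mJ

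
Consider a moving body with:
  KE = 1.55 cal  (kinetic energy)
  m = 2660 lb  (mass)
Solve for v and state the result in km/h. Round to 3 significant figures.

Rearranging KE = ½mv² for v: v = √(2·KE/m).
KE = 1.55 cal = 6.485 J; m = 2660 lb = 1207 kg.
v = 0.1037 m/s
0.1037 m/s × (1 km/h / 0.2778 m/s) = 0.3733 km/h

0.373 km/h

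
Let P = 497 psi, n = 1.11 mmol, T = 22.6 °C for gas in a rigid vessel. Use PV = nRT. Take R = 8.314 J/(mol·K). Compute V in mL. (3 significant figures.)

From the ideal-gas law: V = nRT/P.
P = 497 psi = 3.427×10^6 Pa; n = 1.11 mmol = 0.001110 mol; T = 22.6 °C = 295.8 K; R = 8.314 J/(mol·K).
V = 7.965×10^-7 m³
7.965×10^-7 m³ × (1 mL / 1.000×10^-6 m³) = 0.7965 mL

0.796 mL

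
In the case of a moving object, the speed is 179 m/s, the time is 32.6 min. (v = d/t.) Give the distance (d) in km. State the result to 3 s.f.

Solving v = d/t for d: d = v·t.
v = 179 m/s; t = 32.6 min = 1956 s.
d = 3.501×10^5 m
3.501×10^5 m × (1 km / 1000 m) = 350.1 km

350 km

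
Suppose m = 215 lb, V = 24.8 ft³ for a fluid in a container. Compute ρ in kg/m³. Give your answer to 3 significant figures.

139 kg/m³

Directly: ρ = m/V.
m = 215 lb = 97.52 kg; V = 24.8 ft³ = 0.7023 m³.
ρ = 138.9 kg/m³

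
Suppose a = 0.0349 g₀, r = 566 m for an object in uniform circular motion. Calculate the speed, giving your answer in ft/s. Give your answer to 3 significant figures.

Solving a = v²/r for v: v = √(a·r).
a = 0.0349 g₀ = 0.3423 m/s²; r = 566 m.
v = 13.92 m/s
13.92 m/s × (1 ft/s / 0.3048 m/s) = 45.66 ft/s

45.7 ft/s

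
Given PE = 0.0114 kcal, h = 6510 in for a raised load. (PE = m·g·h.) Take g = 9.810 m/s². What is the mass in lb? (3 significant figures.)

Solving PE = m·g·h for m: m = PE/(g·h).
PE = 0.0114 kcal = 47.70 J; h = 6510 in = 165.4 m; g = 9.810 m/s².
m = 0.02940 kg
0.02940 kg × (1 lb / 0.4536 kg) = 0.06483 lb

0.0648 lb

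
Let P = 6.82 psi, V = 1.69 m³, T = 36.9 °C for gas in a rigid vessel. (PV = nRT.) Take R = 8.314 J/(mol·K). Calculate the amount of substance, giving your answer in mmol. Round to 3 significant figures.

Rearranging: n = PV/(RT).
P = 6.82 psi = 47022 Pa; V = 1.69 m³; T = 36.9 °C = 310.0 K; R = 8.314 J/(mol·K).
n = 30.83 mol
30.83 mol × (1 mmol / 0.001000 mol) = 30828 mmol

30800 mmol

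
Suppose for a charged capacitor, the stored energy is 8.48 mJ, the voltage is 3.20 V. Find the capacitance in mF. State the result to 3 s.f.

Rearranging: C = 2E/V².
E = 8.48 mJ = 0.008480 J; V = 3.20 V.
C = 0.001656 F
0.001656 F × (1 mF / 0.001000 F) = 1.656 mF

1.66 mF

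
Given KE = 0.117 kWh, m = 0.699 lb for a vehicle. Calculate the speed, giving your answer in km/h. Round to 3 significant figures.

Solving KE = ½mv² for v: v = √(2·KE/m).
KE = 0.117 kWh = 4.212×10^5 J; m = 0.699 lb = 0.3171 kg.
v = 1630 m/s
1630 m/s × (1 km/h / 0.2778 m/s) = 5868 km/h

5870 km/h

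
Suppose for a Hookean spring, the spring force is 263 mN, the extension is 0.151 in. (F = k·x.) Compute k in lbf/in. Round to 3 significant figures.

0.392 lbf/in

From Hooke's law: k = F/x.
F = 263 mN = 0.2630 N; x = 0.151 in = 0.003835 m.
k = 68.57 N/m
68.57 N/m × (1 lbf/in / 175.1 N/m) = 0.3916 lbf/in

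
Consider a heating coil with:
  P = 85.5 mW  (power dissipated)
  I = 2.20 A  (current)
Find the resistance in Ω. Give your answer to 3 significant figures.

0.0177 Ω

Rearranging P = I²R for R: R = P/I².
P = 85.5 mW = 0.08550 W; I = 2.20 A.
R = 0.01767 Ω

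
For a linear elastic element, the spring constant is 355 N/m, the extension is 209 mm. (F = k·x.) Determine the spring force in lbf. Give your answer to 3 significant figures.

Directly: F = kx.
k = 355 N/m; x = 209 mm = 0.2090 m.
F = 74.19 N
74.19 N × (1 lbf / 4.448 N) = 16.68 lbf

16.7 lbf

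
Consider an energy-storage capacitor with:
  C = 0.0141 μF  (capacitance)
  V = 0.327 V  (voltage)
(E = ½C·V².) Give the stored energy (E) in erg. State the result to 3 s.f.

E is given directly by: E = ½CV².
C = 0.0141 μF = 1.410×10^-8 F; V = 0.327 V.
E = 7.538×10^-10 J
7.538×10^-10 J × (1 erg / 1.000×10^-7 J) = 0.007538 erg

0.00754 erg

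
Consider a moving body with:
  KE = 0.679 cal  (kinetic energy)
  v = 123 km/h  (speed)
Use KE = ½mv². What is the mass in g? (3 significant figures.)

Solving KE = ½mv² for m: m = 2·KE/v².
KE = 0.679 cal = 2.841 J; v = 123 km/h = 34.17 m/s.
m = 0.004867 kg
0.004867 kg × (1 g / 0.001000 kg) = 4.867 g

4.87 g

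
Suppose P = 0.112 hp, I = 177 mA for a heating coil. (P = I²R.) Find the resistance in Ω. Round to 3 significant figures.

2670 Ω

Rearranging: R = P/I².
P = 0.112 hp = 83.52 W; I = 177 mA = 0.1770 A.
R = 2666 Ω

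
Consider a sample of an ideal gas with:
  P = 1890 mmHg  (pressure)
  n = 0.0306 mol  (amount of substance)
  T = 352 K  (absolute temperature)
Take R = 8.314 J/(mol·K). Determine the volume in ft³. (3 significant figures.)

Solving PV = nRT for V: V = nRT/P.
P = 1890 mmHg = 2.520×10^5 Pa; n = 0.0306 mol; T = 352 K; R = 8.314 J/(mol·K).
V = 3.554×10^-4 m³
3.554×10^-4 m³ × (1 ft³ / 0.02832 m³) = 0.01255 ft³

0.0126 ft³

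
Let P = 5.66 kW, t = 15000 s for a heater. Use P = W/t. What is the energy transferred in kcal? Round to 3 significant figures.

20300 kcal

Rearranging: W = P·t.
P = 5.66 kW = 5660 W; t = 15000 s.
W = 8.490×10^7 J  (the unit combination reduces to kg·m²/s² = J)
8.490×10^7 J × (1 kcal / 4184 J) = 20292 kcal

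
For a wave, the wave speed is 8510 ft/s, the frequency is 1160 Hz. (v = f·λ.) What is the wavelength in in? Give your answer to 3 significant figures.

88.0 in

Rearranging: λ = v/f.
v = 8510 ft/s = 2594 m/s; f = 1160 Hz.
λ = 2.236 m
2.236 m × (1 in / 0.02540 m) = 88.03 in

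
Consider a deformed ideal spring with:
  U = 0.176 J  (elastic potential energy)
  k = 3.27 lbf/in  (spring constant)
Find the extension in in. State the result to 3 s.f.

0.976 in

Solving U = ½k·x² for x: x = √(2U/k).
U = 0.176 J; k = 3.27 lbf/in = 572.7 N/m.
x = 0.02479 m
0.02479 m × (1 in / 0.02540 m) = 0.9761 in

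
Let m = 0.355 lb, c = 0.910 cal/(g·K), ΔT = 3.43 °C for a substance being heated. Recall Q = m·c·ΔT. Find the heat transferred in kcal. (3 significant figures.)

Q is given directly by: Q = mcΔT.
m = 0.355 lb = 0.1610 kg; c = 0.910 cal/(g·K) = 3807 J/(kg·K); ΔT = 3.43 °C = 3.430 K.
Q = 2103 J
2103 J × (1 kcal / 4184 J) = 0.5026 kcal

0.503 kcal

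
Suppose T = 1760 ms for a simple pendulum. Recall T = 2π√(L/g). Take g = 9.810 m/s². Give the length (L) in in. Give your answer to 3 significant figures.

30.3 in

Rearranging: L = g·(T/2π)².
T = 1760 ms = 1.760 s; g = 9.810 m/s².
L = 0.7697 m
0.7697 m × (1 in / 0.02540 m) = 30.30 in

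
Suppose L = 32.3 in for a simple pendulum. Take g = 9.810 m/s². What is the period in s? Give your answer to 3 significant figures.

Directly: T = 2π√(L/g).
L = 32.3 in = 0.8204 m; g = 9.810 m/s².
T = 1.817 s

1.82 s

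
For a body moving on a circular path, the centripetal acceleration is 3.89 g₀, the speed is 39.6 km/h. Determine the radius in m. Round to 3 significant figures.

Solving a = v²/r for r: r = v²/a.
a = 3.89 g₀ = 38.15 m/s²; v = 39.6 km/h = 11.00 m/s.
r = 3.172 m

3.17 m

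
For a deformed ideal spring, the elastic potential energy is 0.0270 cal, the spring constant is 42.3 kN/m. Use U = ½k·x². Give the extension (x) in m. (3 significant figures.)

0.00231 m

Solving U = ½k·x² for x: x = √(2U/k).
U = 0.0270 cal = 0.1130 J; k = 42.3 kN/m = 42300 N/m.
x = 0.002311 m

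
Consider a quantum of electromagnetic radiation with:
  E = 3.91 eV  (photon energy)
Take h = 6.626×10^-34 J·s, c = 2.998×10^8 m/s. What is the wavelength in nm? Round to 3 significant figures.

Rearranging E = h·c/λ for λ: λ = hc/E.
E = 3.91 eV = 6.265×10^-19 J; h = 6.626×10^-34 J·s; c = 2.998×10^8 m/s.
λ = 3.171×10^-7 m
3.171×10^-7 m × (1 nm / 1.000×10^-9 m) = 317.1 nm

317 nm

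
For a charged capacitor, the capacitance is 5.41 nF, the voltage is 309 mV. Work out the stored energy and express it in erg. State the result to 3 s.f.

0.00258 erg

E is given directly by: E = ½CV².
C = 5.41 nF = 5.410×10^-9 F; V = 309 mV = 0.3090 V.
E = 2.583×10^-10 J
2.583×10^-10 J × (1 erg / 1.000×10^-7 J) = 0.002583 erg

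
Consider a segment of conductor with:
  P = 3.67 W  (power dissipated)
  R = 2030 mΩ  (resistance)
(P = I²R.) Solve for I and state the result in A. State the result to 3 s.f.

1.34 A

Solving P = I²R for I: I = √(P/R).
P = 3.67 W; R = 2030 mΩ = 2.030 Ω.
I = 1.345 A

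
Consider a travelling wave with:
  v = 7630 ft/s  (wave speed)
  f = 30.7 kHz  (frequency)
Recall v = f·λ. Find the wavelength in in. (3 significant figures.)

Rearranging v = f·λ for λ: λ = v/f.
v = 7630 ft/s = 2326 m/s; f = 30.7 kHz = 30700 Hz.
λ = 0.07575 m
0.07575 m × (1 in / 0.02540 m) = 2.982 in

2.98 in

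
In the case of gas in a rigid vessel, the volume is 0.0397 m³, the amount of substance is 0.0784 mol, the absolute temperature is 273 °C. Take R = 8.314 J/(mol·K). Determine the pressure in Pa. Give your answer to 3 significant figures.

P is given directly by: P = nRT/V.
V = 0.0397 m³; n = 0.0784 mol; T = 273 °C = 546.1 K; R = 8.314 J/(mol·K).
P = 8967 Pa  (the unit combination reduces to kg/(m·s²) = Pa)

8970 Pa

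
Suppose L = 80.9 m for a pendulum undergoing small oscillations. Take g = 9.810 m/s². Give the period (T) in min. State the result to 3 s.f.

Directly: T = 2π√(L/g).
L = 80.9 m; g = 9.810 m/s².
T = 18.04 s
18.04 s × (1 min / 60.00 s) = 0.3007 min

0.301 min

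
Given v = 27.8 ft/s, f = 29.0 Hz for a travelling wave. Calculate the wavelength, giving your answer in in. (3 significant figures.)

Rearranging v = f·λ for λ: λ = v/f.
v = 27.8 ft/s = 8.473 m/s; f = 29.0 Hz.
λ = 0.2922 m
0.2922 m × (1 in / 0.02540 m) = 11.50 in

11.5 in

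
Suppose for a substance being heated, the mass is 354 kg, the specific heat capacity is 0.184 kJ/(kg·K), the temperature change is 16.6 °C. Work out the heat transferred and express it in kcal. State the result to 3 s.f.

258 kcal

Q is given directly by: Q = mcΔT.
m = 354 kg; c = 0.184 kJ/(kg·K) = 184.0 J/(kg·K); ΔT = 16.6 °C = 16.60 K.
Q = 1.081×10^6 J  (the unit combination reduces to kg·m²/s² = J)
1.081×10^6 J × (1 kcal / 4184 J) = 258.4 kcal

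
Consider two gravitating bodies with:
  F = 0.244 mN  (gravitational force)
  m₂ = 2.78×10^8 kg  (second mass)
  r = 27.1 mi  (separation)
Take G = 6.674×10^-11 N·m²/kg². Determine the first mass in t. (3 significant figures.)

From Newton's law of gravitation: m₁ = F·r²/(G·m₂).
F = 0.244 mN = 2.440×10^-4 N; m₂ = 2.78×10^8 kg; r = 27.1 mi = 43613 m; G = 6.674×10^-11 N·m²/kg².
m₁ = 2.501×10^7 kg
2.501×10^7 kg × (1 t / 1000 kg) = 25015 t

25000 t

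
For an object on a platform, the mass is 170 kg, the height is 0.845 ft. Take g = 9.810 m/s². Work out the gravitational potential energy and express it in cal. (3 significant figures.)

Directly: PE = mgh.
m = 170 kg; h = 0.845 ft = 0.2576 m; g = 9.810 m/s².
PE = 429.5 J
429.5 J × (1 cal / 4.184 J) = 102.7 cal

103 cal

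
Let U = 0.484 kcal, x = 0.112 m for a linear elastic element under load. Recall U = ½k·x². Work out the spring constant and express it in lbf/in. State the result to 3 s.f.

Rearranging U = ½k·x² for k: k = 2U/x².
U = 0.484 kcal = 2025 J; x = 0.112 m.
k = 3.229×10^5 N/m
3.229×10^5 N/m × (1 lbf/in / 175.1 N/m) = 1844 lbf/in

1840 lbf/in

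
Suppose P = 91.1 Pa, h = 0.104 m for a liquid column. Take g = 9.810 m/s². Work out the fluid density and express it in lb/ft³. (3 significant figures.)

5.57 lb/ft³

Solving P = ρ·g·h for ρ: ρ = P/(g·h).
P = 91.1 Pa; h = 0.104 m; g = 9.810 m/s².
ρ = 89.29 kg/m³
89.29 kg/m³ × (1 lb/ft³ / 16.02 kg/m³) = 5.574 lb/ft³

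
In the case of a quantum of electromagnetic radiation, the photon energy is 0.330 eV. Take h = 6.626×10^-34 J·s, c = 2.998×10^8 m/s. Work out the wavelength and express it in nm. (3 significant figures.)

3760 nm

Solving E = h·c/λ for λ: λ = hc/E.
E = 0.330 eV = 5.287×10^-20 J; h = 6.626×10^-34 J·s; c = 2.998×10^8 m/s.
λ = 3.757×10^-6 m
3.757×10^-6 m × (1 nm / 1.000×10^-9 m) = 3757 nm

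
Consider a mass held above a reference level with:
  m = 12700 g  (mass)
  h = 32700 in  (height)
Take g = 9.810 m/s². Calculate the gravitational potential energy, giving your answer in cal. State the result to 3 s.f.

24700 cal

Directly: PE = mgh.
m = 12700 g = 12.70 kg; h = 32700 in = 830.6 m; g = 9.810 m/s².
PE = 1.035×10^5 J
1.035×10^5 J × (1 cal / 4.184 J) = 24732 cal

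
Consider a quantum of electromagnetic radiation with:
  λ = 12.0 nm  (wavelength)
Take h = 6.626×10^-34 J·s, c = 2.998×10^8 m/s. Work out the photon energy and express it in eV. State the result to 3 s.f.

E is given directly by: E = hc/λ.
λ = 12.0 nm = 1.200×10^-8 m; h = 6.626×10^-34 J·s; c = 2.998×10^8 m/s.
E = 1.655×10^-17 J
1.655×10^-17 J × (1 eV / 1.602×10^-19 J) = 103.3 eV

103 eV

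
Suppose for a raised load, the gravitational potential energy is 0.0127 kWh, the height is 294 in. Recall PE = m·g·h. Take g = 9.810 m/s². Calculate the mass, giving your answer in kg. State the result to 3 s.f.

624 kg

Rearranging: m = PE/(g·h).
PE = 0.0127 kWh = 45720 J; h = 294 in = 7.468 m; g = 9.810 m/s².
m = 624.1 kg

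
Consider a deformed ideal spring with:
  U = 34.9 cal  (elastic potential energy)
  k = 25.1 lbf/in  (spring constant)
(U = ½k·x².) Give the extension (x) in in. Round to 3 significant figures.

10.1 in

Rearranging: x = √(2U/k).
U = 34.9 cal = 146.0 J; k = 25.1 lbf/in = 4396 N/m.
x = 0.2578 m
0.2578 m × (1 in / 0.02540 m) = 10.15 in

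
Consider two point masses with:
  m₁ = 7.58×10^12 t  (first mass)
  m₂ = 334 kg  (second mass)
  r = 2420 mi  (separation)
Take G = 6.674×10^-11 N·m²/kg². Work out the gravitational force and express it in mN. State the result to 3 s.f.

0.0111 mN

Directly: F = Gm₁m₂/r².
m₁ = 7.58×10^12 t = 7.580×10^15 kg; m₂ = 334 kg; r = 2420 mi = 3.895×10^6 m; G = 6.674×10^-11 N·m²/kg².
F = 1.114×10^-5 N
1.114×10^-5 N × (1 mN / 0.001000 N) = 0.01114 mN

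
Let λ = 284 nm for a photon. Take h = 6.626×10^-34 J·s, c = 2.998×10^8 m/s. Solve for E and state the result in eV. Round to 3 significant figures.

4.37 eV

Directly: E = hc/λ.
λ = 284 nm = 2.840×10^-7 m; h = 6.626×10^-34 J·s; c = 2.998×10^8 m/s.
E = 6.995×10^-19 J
6.995×10^-19 J × (1 eV / 1.602×10^-19 J) = 4.366 eV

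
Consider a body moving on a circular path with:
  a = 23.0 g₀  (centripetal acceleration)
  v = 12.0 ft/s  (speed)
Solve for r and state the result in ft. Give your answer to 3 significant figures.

0.195 ft

Rearranging: r = v²/a.
a = 23.0 g₀ = 225.6 m/s²; v = 12.0 ft/s = 3.658 m/s.
r = 0.05931 m
0.05931 m × (1 ft / 0.3048 m) = 0.1946 ft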